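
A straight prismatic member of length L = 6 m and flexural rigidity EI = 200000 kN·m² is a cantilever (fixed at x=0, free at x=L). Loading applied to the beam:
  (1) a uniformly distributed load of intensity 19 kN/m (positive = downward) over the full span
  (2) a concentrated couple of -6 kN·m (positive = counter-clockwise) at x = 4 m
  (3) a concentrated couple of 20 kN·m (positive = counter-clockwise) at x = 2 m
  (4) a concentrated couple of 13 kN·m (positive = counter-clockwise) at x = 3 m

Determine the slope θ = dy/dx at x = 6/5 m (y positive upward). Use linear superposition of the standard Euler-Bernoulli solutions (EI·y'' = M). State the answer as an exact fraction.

θ(6/5) = -18837/12500000 rad

Load 1 — uniform load w=19 kN/m over full span:
  θ_1 = -wx(x²-3Lx+3L²)/(6EI) = -19·(6/5)·((6/5)²-3·6·(6/5)+3·6²)/(6·200000) = -10431/6250000 rad
Load 2 — applied couple M₀=-6 kN·m at a=4 m (b=L-a=2):
  θ_2 = M₀x/EI  [x≤a] = (-6)·(6/5)/200000 = -9/250000 rad
Load 3 — applied couple M₀=20 kN·m at a=2 m (b=L-a=4):
  θ_3 = M₀x/EI  [x≤a] = 20·(6/5)/200000 = 3/25000 rad
Load 4 — applied couple M₀=13 kN·m at a=3 m (b=L-a=3):
  θ_4 = M₀x/EI  [x≤a] = 13·(6/5)/200000 = 39/500000 rad
Superposition: θ = Σ θ_i = -18837/12500000 rad ≈ -0.001507 rad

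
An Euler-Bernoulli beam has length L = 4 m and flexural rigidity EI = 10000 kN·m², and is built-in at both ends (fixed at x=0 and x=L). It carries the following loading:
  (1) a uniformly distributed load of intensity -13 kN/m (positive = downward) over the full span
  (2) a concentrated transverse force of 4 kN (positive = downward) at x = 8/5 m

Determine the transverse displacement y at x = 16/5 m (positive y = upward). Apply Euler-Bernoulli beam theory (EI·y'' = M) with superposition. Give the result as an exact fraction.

Load 1 — uniform load w=-13 kN/m over full span:
  y_1 = -wx²(L-x)²/(24EI) = -(-13)·(16/5)²·(4-(16/5))²/(24·10000) = 416/1171875 m
Load 2 — point force P=4 kN at a=8/5 m (b=L-a=12/5):
  y_2 = -Pa²(L-x)²(3bL-(3b+a)(L-x))/(6L³EI)  [x>a] = -4·(8/5)²·(4-(16/5))²·(3·(12/5)·4-(3·(12/5)+(8/5))·(4-(16/5)))/(6·4³·10000) = -1088/29296875 m
Superposition: y = Σ y_i = 3104/9765625 m ≈ 0.000318 m

y(16/5) = 3104/9765625 m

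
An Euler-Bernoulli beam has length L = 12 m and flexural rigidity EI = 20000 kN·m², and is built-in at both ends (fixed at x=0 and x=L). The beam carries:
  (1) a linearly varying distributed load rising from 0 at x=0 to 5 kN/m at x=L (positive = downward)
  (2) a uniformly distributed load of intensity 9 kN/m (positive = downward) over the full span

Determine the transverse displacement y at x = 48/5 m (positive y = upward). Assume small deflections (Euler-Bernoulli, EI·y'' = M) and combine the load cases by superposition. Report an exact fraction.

y(48/5) = -25488/1953125 m

Load 1 — triangular load w₀=5 kN/m (0→w₀ over full span):
  y_1 = -w₀x²(L-x)²(x+2L)/(120LEI) = -5·(48/5)²·(12-(48/5))²·((48/5)+2·12)/(120·12·20000) = -6048/1953125 m
Load 2 — uniform load w=9 kN/m over full span:
  y_2 = -wx²(L-x)²/(24EI) = -9·(48/5)²·(12-(48/5))²/(24·20000) = -3888/390625 m
Superposition: y = Σ y_i = -25488/1953125 m ≈ -0.013050 m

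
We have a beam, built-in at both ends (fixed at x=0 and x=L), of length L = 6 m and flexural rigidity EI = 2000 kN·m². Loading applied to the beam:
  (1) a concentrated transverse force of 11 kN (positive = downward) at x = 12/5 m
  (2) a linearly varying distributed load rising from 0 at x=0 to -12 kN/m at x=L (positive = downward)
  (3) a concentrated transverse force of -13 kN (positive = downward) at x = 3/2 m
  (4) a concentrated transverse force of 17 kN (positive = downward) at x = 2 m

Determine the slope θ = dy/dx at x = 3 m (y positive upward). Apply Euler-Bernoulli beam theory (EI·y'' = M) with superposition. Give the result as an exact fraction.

Load 1 — point force P=11 kN at a=12/5 m (b=L-a=18/5):
  θ_1 = Pa²(L-x)(2bL-(3b+a)(L-x))/(2L³EI)  [x>a] = 11·(12/5)²·(6-3)·(2·(18/5)·6-(3·(18/5)+(12/5))·(6-3))/(2·6³·2000) = 99/125000 rad
Load 2 — triangular load w₀=-12 kN/m (0→w₀ over full span):
  θ_2 = -w₀(2x(L-x)(L-2x)(x+2L)+x²(L-x)²)/(120LEI) = -(-12)·(2·3·(6-3)·(6-2·3)·(3+2·6)+3²·(6-3)²)/(120·6·2000) = 27/40000 rad
Load 3 — point force P=-13 kN at a=3/2 m (b=L-a=9/2):
  θ_3 = Pa²(L-x)(2bL-(3b+a)(L-x))/(2L³EI)  [x>a] = (-13)·(3/2)²·(6-3)·(2·(9/2)·6-(3·(9/2)+(3/2))·(6-3))/(2·6³·2000) = -117/128000 rad
Load 4 — point force P=17 kN at a=2 m (b=L-a=4):
  θ_4 = Pa²(L-x)(2bL-(3b+a)(L-x))/(2L³EI)  [x>a] = 17·2²·(6-3)·(2·4·6-(3·4+2)·(6-3))/(2·6³·2000) = 17/12000 rad
Superposition: θ = Σ θ_i = 94541/48000000 rad ≈ 0.001970 rad

θ(3) = 94541/48000000 rad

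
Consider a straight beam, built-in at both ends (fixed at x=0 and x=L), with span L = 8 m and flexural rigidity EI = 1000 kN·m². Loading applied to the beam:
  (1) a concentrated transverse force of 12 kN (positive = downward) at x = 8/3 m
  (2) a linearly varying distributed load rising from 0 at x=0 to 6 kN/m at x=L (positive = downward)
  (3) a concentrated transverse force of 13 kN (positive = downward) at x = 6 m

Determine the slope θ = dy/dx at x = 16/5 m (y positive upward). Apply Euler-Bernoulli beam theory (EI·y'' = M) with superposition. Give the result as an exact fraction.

θ(16/5) = -13387/937500 rad

Load 1 — point force P=12 kN at a=8/3 m (b=L-a=16/3):
  θ_1 = Pa²(L-x)(2bL-(3b+a)(L-x))/(2L³EI)  [x>a] = 12·(8/3)²·(8-(16/5))·(2·(16/3)·8-(3·(16/3)+(8/3))·(8-(16/5)))/(2·8³·1000) = -16/9375 rad
Load 2 — triangular load w₀=6 kN/m (0→w₀ over full span):
  θ_2 = -w₀(2x(L-x)(L-2x)(x+2L)+x²(L-x)²)/(120LEI) = -6·(2·(16/5)·(8-(16/5))·(8-2·(16/5))·((16/5)+2·8)+(16/5)²·(8-(16/5))²)/(120·8·1000) = -576/78125 rad
Load 3 — point force P=13 kN at a=6 m (b=L-a=2):
  θ_3 = -Pb²x(2aL-(3a+b)x)/(2L³EI)  [x≤a] = -13·2²·(16/5)·(2·6·8-(3·6+2)·(16/5))/(2·8³·1000) = -13/2500 rad
Superposition: θ = Σ θ_i = -13387/937500 rad ≈ -0.014279 rad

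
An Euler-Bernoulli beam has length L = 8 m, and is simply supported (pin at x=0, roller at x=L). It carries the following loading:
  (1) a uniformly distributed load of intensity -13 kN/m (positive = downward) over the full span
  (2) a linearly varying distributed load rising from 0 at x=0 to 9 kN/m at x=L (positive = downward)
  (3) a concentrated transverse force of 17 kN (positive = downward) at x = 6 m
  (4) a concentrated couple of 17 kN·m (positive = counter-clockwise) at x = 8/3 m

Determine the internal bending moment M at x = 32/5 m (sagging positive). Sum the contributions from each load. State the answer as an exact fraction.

M(32/5) = -2739/125 kN·m

Load 1 — uniform load w=-13 kN/m over full span:
  M_1 = wx(L-x)/2 = (-13)·(32/5)·(8-(32/5))/2 = -1664/25 kN·m
Load 2 — triangular load w₀=9 kN/m (0→w₀ over full span):
  M_2 = w₀Lx/6 - w₀x³/(6L) = 9·8·(32/5)/6 - 9·(32/5)³/(6·8) = 3456/125 kN·m
Load 3 — point force P=17 kN at a=6 m (b=L-a=2):
  M_3 = Pa(L-x)/L  [x>a] = 17·6·(8-(32/5))/8 = 102/5 kN·m
Load 4 — applied couple M₀=17 kN·m at a=8/3 m (b=L-a=16/3):
  M_4 = M₀x/L - M₀  [x>a] = 17·(32/5)/8 - 17 = -17/5 kN·m
Superposition: M = Σ M_i = -2739/125 kN·m ≈ -21.912000 kN·m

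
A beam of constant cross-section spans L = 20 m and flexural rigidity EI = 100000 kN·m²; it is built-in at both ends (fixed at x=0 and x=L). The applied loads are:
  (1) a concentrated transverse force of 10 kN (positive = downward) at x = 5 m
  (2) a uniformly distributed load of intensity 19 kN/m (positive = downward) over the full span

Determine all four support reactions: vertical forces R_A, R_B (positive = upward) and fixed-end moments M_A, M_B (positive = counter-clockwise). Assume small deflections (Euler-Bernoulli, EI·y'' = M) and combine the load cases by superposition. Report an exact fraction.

Load 1 — point force P=10 kN at a=5 m (b=L-a=15):
  R_A = Pb²(3a+b)/L³ = 10·15²·(3·5+15)/20³ = 135/16 kN
  M_A = Pab²/L² = 10·5·15²/20² = 225/8 kN·m
  R_B = Pa²(a+3b)/L³ = 10·5²·(5+3·15)/20³ = 25/16 kN
  M_B = -Pa²b/L² = -10·5²·15/20² = -75/8 kN·m
Load 2 — uniform load w=19 kN/m over full span:
  R_A = wL/2 = 19·20/2 = 190 kN
  M_A = wL²/12 = 19·20²/12 = 1900/3 kN·m
  R_B = wL/2 = 19·20/2 = 190 kN
  M_B = -wL²/12 = -19·20²/12 = -1900/3 kN·m
Superposition: R_A = 3175/16 kN, M_A = 15875/24 kN·m, R_B = 3065/16 kN, M_B = -15425/24 kN·m

R_A = 3175/16 kN, M_A = 15875/24 kN·m, R_B = 3065/16 kN, M_B = -15425/24 kN·m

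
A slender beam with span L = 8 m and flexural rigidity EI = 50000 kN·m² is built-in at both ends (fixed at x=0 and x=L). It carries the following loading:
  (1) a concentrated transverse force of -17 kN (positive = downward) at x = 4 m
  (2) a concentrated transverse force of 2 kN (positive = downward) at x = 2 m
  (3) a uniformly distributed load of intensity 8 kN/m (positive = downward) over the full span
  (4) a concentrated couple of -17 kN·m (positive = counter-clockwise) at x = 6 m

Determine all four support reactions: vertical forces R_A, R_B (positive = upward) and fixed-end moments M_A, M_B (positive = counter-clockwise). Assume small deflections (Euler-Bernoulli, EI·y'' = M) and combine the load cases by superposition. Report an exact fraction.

Load 1 — point force P=-17 kN at a=4 m (b=L-a=4):
  R_A = Pb²(3a+b)/L³ = (-17)·4²·(3·4+4)/8³ = -17/2 kN
  M_A = Pab²/L² = (-17)·4·4²/8² = -17 kN·m
  R_B = Pa²(a+3b)/L³ = (-17)·4²·(4+3·4)/8³ = -17/2 kN
  M_B = -Pa²b/L² = -(-17)·4²·4/8² = 17 kN·m
Load 2 — point force P=2 kN at a=2 m (b=L-a=6):
  R_A = Pb²(3a+b)/L³ = 2·6²·(3·2+6)/8³ = 27/16 kN
  M_A = Pab²/L² = 2·2·6²/8² = 9/4 kN·m
  R_B = Pa²(a+3b)/L³ = 2·2²·(2+3·6)/8³ = 5/16 kN
  M_B = -Pa²b/L² = -2·2²·6/8² = -3/4 kN·m
Load 3 — uniform load w=8 kN/m over full span:
  R_A = wL/2 = 8·8/2 = 32 kN
  M_A = wL²/12 = 8·8²/12 = 128/3 kN·m
  R_B = wL/2 = 8·8/2 = 32 kN
  M_B = -wL²/12 = -8·8²/12 = -128/3 kN·m
Load 4 — applied couple M₀=-17 kN·m at a=6 m (b=L-a=2):
  R_A = 6M₀ab/L³ = 6·(-17)·6·2/8³ = -153/64 kN
  M_A = M₀b(2a-b)/L² = (-17)·2·(2·6-2)/8² = -85/16 kN·m
  R_B = -6M₀ab/L³ = -6·(-17)·6·2/8³ = 153/64 kN
  M_B = M₀a(2b-a)/L² = (-17)·6·(2·2-6)/8² = 51/16 kN·m
Superposition: R_A = 1459/64 kN, M_A = 1085/48 kN·m, R_B = 1677/64 kN, M_B = -1115/48 kN·m

R_A = 1459/64 kN, M_A = 1085/48 kN·m, R_B = 1677/64 kN, M_B = -1115/48 kN·m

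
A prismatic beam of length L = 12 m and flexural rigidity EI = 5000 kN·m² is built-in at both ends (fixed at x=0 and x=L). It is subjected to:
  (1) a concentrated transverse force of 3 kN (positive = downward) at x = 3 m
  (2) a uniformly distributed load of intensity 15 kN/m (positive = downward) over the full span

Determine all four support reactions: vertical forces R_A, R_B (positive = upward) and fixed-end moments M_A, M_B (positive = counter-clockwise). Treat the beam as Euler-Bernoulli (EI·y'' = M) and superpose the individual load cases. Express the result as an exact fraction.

Load 1 — point force P=3 kN at a=3 m (b=L-a=9):
  R_A = Pb²(3a+b)/L³ = 3·9²·(3·3+9)/12³ = 81/32 kN
  M_A = Pab²/L² = 3·3·9²/12² = 81/16 kN·m
  R_B = Pa²(a+3b)/L³ = 3·3²·(3+3·9)/12³ = 15/32 kN
  M_B = -Pa²b/L² = -3·3²·9/12² = -27/16 kN·m
Load 2 — uniform load w=15 kN/m over full span:
  R_A = wL/2 = 15·12/2 = 90 kN
  M_A = wL²/12 = 15·12²/12 = 180 kN·m
  R_B = wL/2 = 15·12/2 = 90 kN
  M_B = -wL²/12 = -15·12²/12 = -180 kN·m
Superposition: R_A = 2961/32 kN, M_A = 2961/16 kN·m, R_B = 2895/32 kN, M_B = -2907/16 kN·m

R_A = 2961/32 kN, M_A = 2961/16 kN·m, R_B = 2895/32 kN, M_B = -2907/16 kN·m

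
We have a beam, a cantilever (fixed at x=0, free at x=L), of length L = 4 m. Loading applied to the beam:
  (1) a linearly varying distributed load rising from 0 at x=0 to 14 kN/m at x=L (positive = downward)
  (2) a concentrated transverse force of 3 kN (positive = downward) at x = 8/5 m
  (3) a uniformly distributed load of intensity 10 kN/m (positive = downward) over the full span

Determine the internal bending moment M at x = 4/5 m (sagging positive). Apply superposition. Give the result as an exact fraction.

Load 1 — triangular load w₀=14 kN/m (0→w₀ over full span):
  M_1 = w₀Lx/2 - w₀L²/3 - w₀x³/(6L) = 14·4·(4/5)/2 - 14·4²/3 - 14·(4/5)³/(6·4) = -19712/375 kN·m
Load 2 — point force P=3 kN at a=8/5 m (b=L-a=12/5):
  M_2 = -P(a-x)  [x≤a] = -3·((8/5)-(4/5)) = -12/5 kN·m
Load 3 — uniform load w=10 kN/m over full span:
  M_3 = -w(L-x)²/2 = -10·(4-(4/5))²/2 = -256/5 kN·m
Superposition: M = Σ M_i = -39812/375 kN·m ≈ -106.165333 kN·m

M(4/5) = -39812/375 kN·m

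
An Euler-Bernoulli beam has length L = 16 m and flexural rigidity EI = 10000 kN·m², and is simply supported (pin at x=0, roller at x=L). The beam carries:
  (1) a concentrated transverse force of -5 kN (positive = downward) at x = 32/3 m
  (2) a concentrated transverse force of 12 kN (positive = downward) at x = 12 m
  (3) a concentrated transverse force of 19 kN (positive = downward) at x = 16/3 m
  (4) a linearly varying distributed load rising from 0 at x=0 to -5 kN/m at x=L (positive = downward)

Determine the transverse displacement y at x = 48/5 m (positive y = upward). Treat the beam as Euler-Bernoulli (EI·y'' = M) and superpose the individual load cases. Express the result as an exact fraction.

Load 1 — point force P=-5 kN at a=32/3 m (b=L-a=16/3):
  y_1 = -Pbx(L²-b²-x²)/(6LEI)  [x≤a] = -(-5)·(16/3)·(48/5)·(16²-(16/3)²-(48/5)²)/(6·16·10000) = 15232/421875 m
Load 2 — point force P=12 kN at a=12 m (b=L-a=4):
  y_2 = -Pbx(L²-b²-x²)/(6LEI)  [x≤a] = -12·4·(48/5)·(16²-4²-(48/5)²)/(6·16·10000) = -5544/78125 m
Load 3 — point force P=19 kN at a=16/3 m (b=L-a=32/3):
  y_3 = -Pa(L-x)(2Lx-a²-x²)/(6LEI)  [x>a] = -19·(16/3)·(16-(48/5))·(2·16·(48/5)-(16/3)²-(48/5)²)/(6·16·10000) = -797696/6328125 m
Load 4 — triangular load w₀=-5 kN/m (0→w₀ over full span):
  y_4 = -w₀x(7L⁴-10L²x²+3x⁴)/(360LEI) = -(-5)·(48/5)·(7·16⁴-10·16²·(48/5)²+3·(48/5)⁴)/(360·16·10000) = 1212416/5859375 m
Superposition: y = Σ y_i = 7278232/158203125 m ≈ 0.046006 m

y(48/5) = 7278232/158203125 m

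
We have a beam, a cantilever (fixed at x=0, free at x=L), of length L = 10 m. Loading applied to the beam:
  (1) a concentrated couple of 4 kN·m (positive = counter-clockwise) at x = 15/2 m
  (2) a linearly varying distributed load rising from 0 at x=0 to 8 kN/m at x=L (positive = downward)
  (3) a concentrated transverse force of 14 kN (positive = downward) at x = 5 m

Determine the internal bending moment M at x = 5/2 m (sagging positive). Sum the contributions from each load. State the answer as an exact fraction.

Load 1 — applied couple M₀=4 kN·m at a=15/2 m (b=L-a=5/2):
  M_1 = M₀  [x≤a] = 4 = 4 kN·m
Load 2 — triangular load w₀=8 kN/m (0→w₀ over full span):
  M_2 = w₀Lx/2 - w₀L²/3 - w₀x³/(6L) = 8·10·(5/2)/2 - 8·10²/3 - 8·(5/2)³/(6·10) = -675/4 kN·m
Load 3 — point force P=14 kN at a=5 m (b=L-a=5):
  M_3 = -P(a-x)  [x≤a] = -14·(5-(5/2)) = -35 kN·m
Superposition: M = Σ M_i = -799/4 kN·m ≈ -199.750000 kN·m

M(5/2) = -799/4 kN·m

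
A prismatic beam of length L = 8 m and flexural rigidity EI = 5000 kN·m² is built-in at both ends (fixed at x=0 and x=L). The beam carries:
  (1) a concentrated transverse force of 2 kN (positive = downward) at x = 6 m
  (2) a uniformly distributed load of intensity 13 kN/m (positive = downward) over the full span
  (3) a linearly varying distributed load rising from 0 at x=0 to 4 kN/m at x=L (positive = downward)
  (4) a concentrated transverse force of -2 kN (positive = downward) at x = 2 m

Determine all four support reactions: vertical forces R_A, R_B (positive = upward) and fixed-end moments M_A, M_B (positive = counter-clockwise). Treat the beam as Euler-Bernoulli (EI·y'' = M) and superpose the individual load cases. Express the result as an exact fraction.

R_A = 2217/40 kN, M_A = 2291/30 kN·m, R_B = 2583/40 kN, M_B = -2509/30 kN·m

Load 1 — point force P=2 kN at a=6 m (b=L-a=2):
  R_A = Pb²(3a+b)/L³ = 2·2²·(3·6+2)/8³ = 5/16 kN
  M_A = Pab²/L² = 2·6·2²/8² = 3/4 kN·m
  R_B = Pa²(a+3b)/L³ = 2·6²·(6+3·2)/8³ = 27/16 kN
  M_B = -Pa²b/L² = -2·6²·2/8² = -9/4 kN·m
Load 2 — uniform load w=13 kN/m over full span:
  R_A = wL/2 = 13·8/2 = 52 kN
  M_A = wL²/12 = 13·8²/12 = 208/3 kN·m
  R_B = wL/2 = 13·8/2 = 52 kN
  M_B = -wL²/12 = -13·8²/12 = -208/3 kN·m
Load 3 — triangular load w₀=4 kN/m (0→w₀ over full span):
  R_A = 3w₀L/20 = 3·4·8/20 = 24/5 kN
  M_A = w₀L²/30 = 4·8²/30 = 128/15 kN·m
  R_B = 7w₀L/20 = 7·4·8/20 = 56/5 kN
  M_B = -w₀L²/20 = -4·8²/20 = -64/5 kN·m
Load 4 — point force P=-2 kN at a=2 m (b=L-a=6):
  R_A = Pb²(3a+b)/L³ = (-2)·6²·(3·2+6)/8³ = -27/16 kN
  M_A = Pab²/L² = (-2)·2·6²/8² = -9/4 kN·m
  R_B = Pa²(a+3b)/L³ = (-2)·2²·(2+3·6)/8³ = -5/16 kN
  M_B = -Pa²b/L² = -(-2)·2²·6/8² = 3/4 kN·m
Superposition: R_A = 2217/40 kN, M_A = 2291/30 kN·m, R_B = 2583/40 kN, M_B = -2509/30 kN·m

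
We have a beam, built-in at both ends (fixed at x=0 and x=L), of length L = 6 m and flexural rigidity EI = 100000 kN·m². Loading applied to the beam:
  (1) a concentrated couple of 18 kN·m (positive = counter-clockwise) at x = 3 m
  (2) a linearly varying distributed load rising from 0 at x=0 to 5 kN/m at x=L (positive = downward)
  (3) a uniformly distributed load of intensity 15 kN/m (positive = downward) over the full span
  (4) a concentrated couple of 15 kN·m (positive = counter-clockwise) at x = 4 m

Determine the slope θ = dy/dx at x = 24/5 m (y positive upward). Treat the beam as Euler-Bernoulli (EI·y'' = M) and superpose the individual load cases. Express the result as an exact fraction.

θ(24/5) = 1923/6250000 rad

Load 1 — applied couple M₀=18 kN·m at a=3 m (b=L-a=3):
  θ_1 = (R_Ax²/2 - M_Ax - M₀(x-a))/EI  [x>a] with R_A=9/2, M_A=9/2 = ((9/2)·(24/5)²/2 - (9/2)·(24/5) - 18·((24/5)-3))/100000 = -27/1250000 rad
Load 2 — triangular load w₀=5 kN/m (0→w₀ over full span):
  θ_2 = -w₀(2x(L-x)(L-2x)(x+2L)+x²(L-x)²)/(120LEI) = -5·(2·(24/5)·(6-(24/5))·(6-2·(24/5))·((24/5)+2·6)+(24/5)²·(6-(24/5))²)/(120·6·100000) = 18/390625 rad
Load 3 — uniform load w=15 kN/m over full span:
  θ_3 = -wx(L-x)(L-2x)/(12EI) = -15·(24/5)·(6-(24/5))·(6-2·(24/5))/(12·100000) = 81/312500 rad
Load 4 — applied couple M₀=15 kN·m at a=4 m (b=L-a=2):
  θ_4 = (R_Ax²/2 - M_Ax - M₀(x-a))/EI  [x>a] with R_A=10/3, M_A=5 = ((10/3)·(24/5)²/2 - 5·(24/5) - 15·((24/5)-4))/100000 = 3/125000 rad
Superposition: θ = Σ θ_i = 1923/6250000 rad ≈ 0.000308 rad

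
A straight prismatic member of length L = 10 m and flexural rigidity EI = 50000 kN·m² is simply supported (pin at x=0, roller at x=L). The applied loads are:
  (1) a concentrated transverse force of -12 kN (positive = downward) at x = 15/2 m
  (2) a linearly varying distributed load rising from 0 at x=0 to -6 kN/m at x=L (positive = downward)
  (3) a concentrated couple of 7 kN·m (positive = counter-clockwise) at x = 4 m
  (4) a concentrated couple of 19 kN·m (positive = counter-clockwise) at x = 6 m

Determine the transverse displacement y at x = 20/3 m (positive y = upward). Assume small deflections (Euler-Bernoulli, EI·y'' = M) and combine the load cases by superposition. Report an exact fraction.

y(20/3) = 247799/24300000 m

Load 1 — point force P=-12 kN at a=15/2 m (b=L-a=5/2):
  y_1 = -Pbx(L²-b²-x²)/(6LEI)  [x≤a] = -(-12)·(5/2)·(20/3)·(10²-(5/2)²-(20/3)²)/(6·10·50000) = 71/21600 m
Load 2 — triangular load w₀=-6 kN/m (0→w₀ over full span):
  y_2 = -w₀x(7L⁴-10L²x²+3x⁴)/(360LEI) = -(-6)·(20/3)·(7·10⁴-10·10²·(20/3)²+3·(20/3)⁴)/(360·10·50000) = 17/2430 m
Load 3 — applied couple M₀=7 kN·m at a=4 m (b=L-a=6):
  y_3 = (M₀x³/(6L)-M₀(x-a)²/2+C₁x)/EI  [x>a] with C₁=M₀(3b²-L²)/(6L)=14/15 = (7·(20/3)³/(6·10)-7·((20/3)-4)²/2+(14/15)·(20/3))/50000 = 161/506250 m
Load 4 — applied couple M₀=19 kN·m at a=6 m (b=L-a=4):
  y_4 = (M₀x³/(6L)-M₀(x-a)²/2+C₁x)/EI  [x>a] with C₁=M₀(3b²-L²)/(6L)=-247/15 = (19·(20/3)³/(6·10)-19·((20/3)-6)²/2+(-247/15)·(20/3))/50000 = -817/2025000 m
Superposition: y = Σ y_i = 247799/24300000 m ≈ 0.010197 m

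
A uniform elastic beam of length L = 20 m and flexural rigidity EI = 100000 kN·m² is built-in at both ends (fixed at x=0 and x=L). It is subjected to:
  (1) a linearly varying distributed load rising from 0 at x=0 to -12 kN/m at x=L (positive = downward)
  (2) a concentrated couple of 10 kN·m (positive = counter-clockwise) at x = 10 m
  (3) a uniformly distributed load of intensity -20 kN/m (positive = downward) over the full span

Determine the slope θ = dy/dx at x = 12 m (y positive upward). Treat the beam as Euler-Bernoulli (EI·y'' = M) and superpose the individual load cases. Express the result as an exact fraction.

Load 1 — triangular load w₀=-12 kN/m (0→w₀ over full span):
  θ_1 = -w₀(2x(L-x)(L-2x)(x+2L)+x²(L-x)²)/(120LEI) = -(-12)·(2·12·(20-12)·(20-2·12)·(12+2·20)+12²·(20-12)²)/(120·20·100000) = -24/15625 rad
Load 2 — applied couple M₀=10 kN·m at a=10 m (b=L-a=10):
  θ_2 = (R_Ax²/2 - M_Ax - M₀(x-a))/EI  [x>a] with R_A=3/4, M_A=5/2 = ((3/4)·12²/2 - (5/2)·12 - 10·(12-10))/100000 = 1/25000 rad
Load 3 — uniform load w=-20 kN/m over full span:
  θ_3 = -wx(L-x)(L-2x)/(12EI) = -(-20)·12·(20-12)·(20-2·12)/(12·100000) = -4/625 rad
Superposition: θ = Σ θ_i = -987/125000 rad ≈ -0.007896 rad

θ(12) = -987/125000 rad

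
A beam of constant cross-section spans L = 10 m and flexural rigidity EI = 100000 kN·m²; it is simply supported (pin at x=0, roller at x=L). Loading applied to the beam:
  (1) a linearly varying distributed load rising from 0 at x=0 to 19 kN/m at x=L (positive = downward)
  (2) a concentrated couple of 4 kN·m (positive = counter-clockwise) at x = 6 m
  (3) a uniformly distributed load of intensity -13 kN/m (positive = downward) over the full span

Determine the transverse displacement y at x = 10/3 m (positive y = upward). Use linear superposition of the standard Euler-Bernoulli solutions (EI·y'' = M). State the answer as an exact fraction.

Load 1 — triangular load w₀=19 kN/m (0→w₀ over full span):
  y_1 = -w₀x(7L⁴-10L²x²+3x⁴)/(360LEI) = -19·(10/3)·(7·10⁴-10·10²·(10/3)²+3·(10/3)⁴)/(360·10·100000) = -38/3645 m
Load 2 — applied couple M₀=4 kN·m at a=6 m (b=L-a=4):
  y_2 = (M₀x³/(6L)+C₁x)/EI  [x≤a] with C₁=M₀(3b²-L²)/(6L)=-52/15 = (4·(10/3)³/(6·10)+(-52/15)·(10/3))/100000 = -23/253125 m
Load 3 — uniform load w=-13 kN/m over full span:
  y_3 = -wx(L³-2Lx²+x³)/(24EI) = -(-13)·(10/3)·(10³-2·10·(10/3)²+(10/3)³)/(24·100000) = 143/9720 m
Superposition: y = Σ y_i = 76469/18225000 m ≈ 0.004196 m

y(10/3) = 76469/18225000 m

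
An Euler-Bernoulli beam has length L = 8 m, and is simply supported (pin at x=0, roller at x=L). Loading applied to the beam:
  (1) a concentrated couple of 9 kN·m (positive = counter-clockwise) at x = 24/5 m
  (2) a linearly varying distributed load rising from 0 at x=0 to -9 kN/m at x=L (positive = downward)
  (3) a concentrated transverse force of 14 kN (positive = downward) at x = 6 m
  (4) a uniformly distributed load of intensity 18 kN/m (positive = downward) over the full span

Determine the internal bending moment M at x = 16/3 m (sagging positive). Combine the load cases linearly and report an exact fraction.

M(16/3) = 973/9 kN·m

Load 1 — applied couple M₀=9 kN·m at a=24/5 m (b=L-a=16/5):
  M_1 = M₀x/L - M₀  [x>a] = 9·(16/3)/8 - 9 = -3 kN·m
Load 2 — triangular load w₀=-9 kN/m (0→w₀ over full span):
  M_2 = w₀Lx/6 - w₀x³/(6L) = (-9)·8·(16/3)/6 - (-9)·(16/3)³/(6·8) = -320/9 kN·m
Load 3 — point force P=14 kN at a=6 m (b=L-a=2):
  M_3 = Pbx/L  [x≤a] = 14·2·(16/3)/8 = 56/3 kN·m
Load 4 — uniform load w=18 kN/m over full span:
  M_4 = wx(L-x)/2 = 18·(16/3)·(8-(16/3))/2 = 128 kN·m
Superposition: M = Σ M_i = 973/9 kN·m ≈ 108.111111 kN·m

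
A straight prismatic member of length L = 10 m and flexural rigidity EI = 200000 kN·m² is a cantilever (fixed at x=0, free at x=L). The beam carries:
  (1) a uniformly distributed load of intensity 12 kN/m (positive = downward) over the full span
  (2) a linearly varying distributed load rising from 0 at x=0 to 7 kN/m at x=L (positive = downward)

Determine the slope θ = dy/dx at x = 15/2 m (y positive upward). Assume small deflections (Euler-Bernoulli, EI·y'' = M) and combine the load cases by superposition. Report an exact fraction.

θ(15/2) = -5789/409600 rad

Load 1 — uniform load w=12 kN/m over full span:
  θ_1 = -wx(x²-3Lx+3L²)/(6EI) = -12·(15/2)·((15/2)²-3·10·(15/2)+3·10²)/(6·200000) = -63/6400 rad
Load 2 — triangular load w₀=7 kN/m (0→w₀ over full span):
  θ_2 = (w₀Lx²/4-w₀L²x/3-w₀x⁴/(24L))/EI = (7·10·(15/2)²/4-7·10²·(15/2)/3-7·(15/2)⁴/(24·10))/200000 = -1757/409600 rad
Superposition: θ = Σ θ_i = -5789/409600 rad ≈ -0.014133 rad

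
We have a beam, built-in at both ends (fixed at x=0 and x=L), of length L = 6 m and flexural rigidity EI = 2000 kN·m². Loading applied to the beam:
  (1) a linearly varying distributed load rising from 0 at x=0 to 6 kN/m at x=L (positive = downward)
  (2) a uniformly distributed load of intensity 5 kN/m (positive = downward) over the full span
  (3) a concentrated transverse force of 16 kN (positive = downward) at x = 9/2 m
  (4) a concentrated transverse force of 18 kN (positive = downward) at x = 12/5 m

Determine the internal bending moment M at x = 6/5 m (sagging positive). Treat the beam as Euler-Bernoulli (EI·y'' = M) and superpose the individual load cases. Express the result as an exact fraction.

M(6/5) = -5829/1250 kN·m

Load 1 — triangular load w₀=6 kN/m (0→w₀ over full span):
  M_1 = 3w₀Lx/20 - w₀L²/30 - w₀x³/(6L) = 3·6·6·(6/5)/20 - 6·6²/30 - 6·(6/5)³/(6·6) = -126/125 kN·m
Load 2 — uniform load w=5 kN/m over full span:
  M_2 = wLx/2 - wL²/12 - wx²/2 = 5·6·(6/5)/2 - 5·6²/12 - 5·(6/5)²/2 = -3/5 kN·m
Load 3 — point force P=16 kN at a=9/2 m (b=L-a=3/2):
  M_3 = Pb²(3a+b)x/L³ - Pab²/L²  [x≤a] = 16·(3/2)²·(3·(9/2)+(3/2))·(6/5)/6³ - 16·(9/2)·(3/2)²/6² = -3/2 kN·m
Load 4 — point force P=18 kN at a=12/5 m (b=L-a=18/5):
  M_4 = Pb²(3a+b)x/L³ - Pab²/L²  [x≤a] = 18·(18/5)²·(3·(12/5)+(18/5))·(6/5)/6³ - 18·(12/5)·(18/5)²/6² = -972/625 kN·m
Superposition: M = Σ M_i = -5829/1250 kN·m ≈ -4.663200 kN·m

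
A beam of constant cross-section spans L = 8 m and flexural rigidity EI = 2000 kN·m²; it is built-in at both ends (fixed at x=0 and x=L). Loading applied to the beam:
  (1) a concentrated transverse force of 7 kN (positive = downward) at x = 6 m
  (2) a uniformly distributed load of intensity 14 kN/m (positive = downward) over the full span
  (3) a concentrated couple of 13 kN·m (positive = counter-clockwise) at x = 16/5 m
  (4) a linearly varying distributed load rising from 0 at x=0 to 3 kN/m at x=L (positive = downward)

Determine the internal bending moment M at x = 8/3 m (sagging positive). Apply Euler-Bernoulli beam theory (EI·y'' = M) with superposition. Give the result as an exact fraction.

Load 1 — point force P=7 kN at a=6 m (b=L-a=2):
  M_1 = Pb²(3a+b)x/L³ - Pab²/L²  [x≤a] = 7·2²·(3·6+2)·(8/3)/8³ - 7·6·2²/8² = 7/24 kN·m
Load 2 — uniform load w=14 kN/m over full span:
  M_2 = wLx/2 - wL²/12 - wx²/2 = 14·8·(8/3)/2 - 14·8²/12 - 14·(8/3)²/2 = 224/9 kN·m
Load 3 — applied couple M₀=13 kN·m at a=16/5 m (b=L-a=24/5):
  M_3 = R_Ax - M_A  [x≤a] with R_A=117/50, M_A=39/25 = (117/50)·(8/3) - (39/25) = 117/25 kN·m
Load 4 — triangular load w₀=3 kN/m (0→w₀ over full span):
  M_4 = 3w₀Lx/20 - w₀L²/30 - w₀x³/(6L) = 3·3·8·(8/3)/20 - 3·8²/30 - 3·(8/3)³/(6·8) = 272/135 kN·m
Superposition: M = Σ M_i = 172127/5400 kN·m ≈ 31.875370 kN·m

M(8/3) = 172127/5400 kN·m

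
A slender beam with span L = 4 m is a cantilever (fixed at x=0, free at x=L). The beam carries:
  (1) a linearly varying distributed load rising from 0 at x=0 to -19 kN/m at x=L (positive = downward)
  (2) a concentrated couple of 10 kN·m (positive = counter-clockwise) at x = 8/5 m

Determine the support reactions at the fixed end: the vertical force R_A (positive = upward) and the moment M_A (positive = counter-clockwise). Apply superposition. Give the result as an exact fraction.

Load 1 — triangular load w₀=-19 kN/m (0→w₀ over full span):
  R_A = w₀L/2 = (-19)·4/2 = -38 kN
  M_A = w₀L²/3 = (-19)·4²/3 = -304/3 kN·m
Load 2 — applied couple M₀=10 kN·m at a=8/5 m (b=L-a=12/5):
  R_A = 0 kN
  M_A = -M₀ = -10 kN·m
Superposition: R_A = -38 kN, M_A = -334/3 kN·m

R_A = -38 kN, M_A = -334/3 kN·m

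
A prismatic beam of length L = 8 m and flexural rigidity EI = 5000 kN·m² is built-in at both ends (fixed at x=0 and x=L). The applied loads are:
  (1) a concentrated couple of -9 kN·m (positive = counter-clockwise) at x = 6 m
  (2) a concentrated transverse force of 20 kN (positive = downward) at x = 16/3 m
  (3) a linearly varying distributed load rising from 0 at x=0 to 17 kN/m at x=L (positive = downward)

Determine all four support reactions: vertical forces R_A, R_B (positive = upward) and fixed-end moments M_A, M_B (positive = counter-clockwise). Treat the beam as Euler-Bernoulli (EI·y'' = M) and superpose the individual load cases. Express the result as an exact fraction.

Load 1 — applied couple M₀=-9 kN·m at a=6 m (b=L-a=2):
  R_A = 6M₀ab/L³ = 6·(-9)·6·2/8³ = -81/64 kN
  M_A = M₀b(2a-b)/L² = (-9)·2·(2·6-2)/8² = -45/16 kN·m
  R_B = -6M₀ab/L³ = -6·(-9)·6·2/8³ = 81/64 kN
  M_B = M₀a(2b-a)/L² = (-9)·6·(2·2-6)/8² = 27/16 kN·m
Load 2 — point force P=20 kN at a=16/3 m (b=L-a=8/3):
  R_A = Pb²(3a+b)/L³ = 20·(8/3)²·(3·(16/3)+(8/3))/8³ = 140/27 kN
  M_A = Pab²/L² = 20·(16/3)·(8/3)²/8² = 320/27 kN·m
  R_B = Pa²(a+3b)/L³ = 20·(16/3)²·((16/3)+3·(8/3))/8³ = 400/27 kN
  M_B = -Pa²b/L² = -20·(16/3)²·(8/3)/8² = -640/27 kN·m
Load 3 — triangular load w₀=17 kN/m (0→w₀ over full span):
  R_A = 3w₀L/20 = 3·17·8/20 = 102/5 kN
  M_A = w₀L²/30 = 17·8²/30 = 544/15 kN·m
  R_B = 7w₀L/20 = 7·17·8/20 = 238/5 kN
  M_B = -w₀L²/20 = -17·8²/20 = -272/5 kN·m
Superposition: R_A = 210121/8640 kN, M_A = 97861/2160 kN·m, R_B = 550199/8640 kN, M_B = -165059/2160 kN·m

R_A = 210121/8640 kN, M_A = 97861/2160 kN·m, R_B = 550199/8640 kN, M_B = -165059/2160 kN·m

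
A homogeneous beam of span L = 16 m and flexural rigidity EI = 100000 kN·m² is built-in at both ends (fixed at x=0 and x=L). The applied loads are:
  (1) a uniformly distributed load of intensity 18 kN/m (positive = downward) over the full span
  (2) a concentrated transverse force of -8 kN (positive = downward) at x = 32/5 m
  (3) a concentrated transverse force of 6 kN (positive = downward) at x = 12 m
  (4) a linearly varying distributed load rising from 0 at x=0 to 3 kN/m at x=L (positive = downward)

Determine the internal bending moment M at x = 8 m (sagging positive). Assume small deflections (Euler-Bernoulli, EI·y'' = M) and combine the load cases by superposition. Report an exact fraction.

Load 1 — uniform load w=18 kN/m over full span:
  M_1 = wLx/2 - wL²/12 - wx²/2 = 18·16·8/2 - 18·16²/12 - 18·8²/2 = 192 kN·m
Load 2 — point force P=-8 kN at a=32/5 m (b=L-a=48/5):
  M_2 = Pa²(a+3b)(L-x)/L³ - Pa²b/L²  [x>a] = (-8)·(32/5)²·((32/5)+3·(48/5))·(16-8)/16³ - (-8)·(32/5)²·(48/5)/16² = -256/25 kN·m
Load 3 — point force P=6 kN at a=12 m (b=L-a=4):
  M_3 = Pb²(3a+b)x/L³ - Pab²/L²  [x≤a] = 6·4²·(3·12+4)·8/16³ - 6·12·4²/16² = 3 kN·m
Load 4 — triangular load w₀=3 kN/m (0→w₀ over full span):
  M_4 = 3w₀Lx/20 - w₀L²/30 - w₀x³/(6L) = 3·3·16·8/20 - 3·16²/30 - 3·8³/(6·16) = 16 kN·m
Superposition: M = Σ M_i = 5019/25 kN·m ≈ 200.760000 kN·m

M(8) = 5019/25 kN·m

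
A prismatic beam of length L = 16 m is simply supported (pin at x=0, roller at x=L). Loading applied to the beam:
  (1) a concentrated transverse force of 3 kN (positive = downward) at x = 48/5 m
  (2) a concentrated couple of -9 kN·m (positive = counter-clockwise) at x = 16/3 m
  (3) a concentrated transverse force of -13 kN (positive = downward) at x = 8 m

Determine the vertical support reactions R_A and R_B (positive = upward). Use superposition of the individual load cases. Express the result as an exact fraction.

Load 1 — point force P=3 kN at a=48/5 m (b=L-a=32/5):
  R_A = Pb/L = 3·(32/5)/16 = 6/5 kN
  R_B = Pa/L = 3·(48/5)/16 = 9/5 kN
Load 2 — applied couple M₀=-9 kN·m at a=16/3 m (b=L-a=32/3):
  R_A = M₀/L = (-9)/16 = -9/16 kN
  R_B = -M₀/L = -(-9)/16 = 9/16 kN
Load 3 — point force P=-13 kN at a=8 m (b=L-a=8):
  R_A = Pb/L = (-13)·8/16 = -13/2 kN
  R_B = Pa/L = (-13)·8/16 = -13/2 kN
Superposition: R_A = -469/80 kN, R_B = -331/80 kN

R_A = -469/80 kN, R_B = -331/80 kN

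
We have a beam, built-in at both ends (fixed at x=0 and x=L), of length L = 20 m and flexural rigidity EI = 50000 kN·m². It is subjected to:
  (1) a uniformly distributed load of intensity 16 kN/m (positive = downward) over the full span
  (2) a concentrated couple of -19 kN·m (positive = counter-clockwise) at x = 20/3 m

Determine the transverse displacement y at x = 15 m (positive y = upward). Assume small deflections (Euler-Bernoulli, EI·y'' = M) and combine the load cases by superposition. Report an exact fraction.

y(15) = -1369/18000 m

Load 1 — uniform load w=16 kN/m over full span:
  y_1 = -wx²(L-x)²/(24EI) = -16·15²·(20-15)²/(24·50000) = -3/40 m
Load 2 — applied couple M₀=-19 kN·m at a=20/3 m (b=L-a=40/3):
  y_2 = (R_Ax³/6 - M_Ax²/2 - M₀(x-a)²/2)/EI  [x>a] with R_A=-19/15, M_A=0 = ((-19/15)·15³/6 - 0·15²/2 - (-19)·(15-(20/3))²/2)/50000 = -19/18000 m
Superposition: y = Σ y_i = -1369/18000 m ≈ -0.076056 m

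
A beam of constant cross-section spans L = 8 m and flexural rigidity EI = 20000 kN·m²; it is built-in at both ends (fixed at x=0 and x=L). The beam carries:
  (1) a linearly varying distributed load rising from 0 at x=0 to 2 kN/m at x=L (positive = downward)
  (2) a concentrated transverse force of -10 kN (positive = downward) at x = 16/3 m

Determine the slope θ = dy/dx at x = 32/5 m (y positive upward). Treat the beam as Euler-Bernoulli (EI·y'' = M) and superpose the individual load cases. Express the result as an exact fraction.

Load 1 — triangular load w₀=2 kN/m (0→w₀ over full span):
  θ_1 = -w₀(2x(L-x)(L-2x)(x+2L)+x²(L-x)²)/(120LEI) = -2·(2·(32/5)·(8-(32/5))·(8-2·(32/5))·((32/5)+2·8)+(32/5)²·(8-(32/5))²)/(120·8·20000) = 256/1171875 rad
Load 2 — point force P=-10 kN at a=16/3 m (b=L-a=8/3):
  θ_2 = Pa²(L-x)(2bL-(3b+a)(L-x))/(2L³EI)  [x>a] = (-10)·(16/3)²·(8-(32/5))·(2·(8/3)·8-(3·(8/3)+(16/3))·(8-(32/5)))/(2·8³·20000) = -8/16875 rad
Superposition: θ = Σ θ_i = -2696/10546875 rad ≈ -0.000256 rad

θ(32/5) = -2696/10546875 rad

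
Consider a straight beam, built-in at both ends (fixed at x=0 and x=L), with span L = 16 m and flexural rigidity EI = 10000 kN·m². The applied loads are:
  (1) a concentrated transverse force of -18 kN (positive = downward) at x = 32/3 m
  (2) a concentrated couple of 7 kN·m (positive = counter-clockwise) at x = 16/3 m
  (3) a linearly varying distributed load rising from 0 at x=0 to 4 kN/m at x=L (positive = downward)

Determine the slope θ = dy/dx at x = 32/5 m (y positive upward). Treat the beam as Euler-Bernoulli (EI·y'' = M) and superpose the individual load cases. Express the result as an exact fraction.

θ(32/5) = 239/390625 rad

Load 1 — point force P=-18 kN at a=32/3 m (b=L-a=16/3):
  θ_1 = -Pb²x(2aL-(3a+b)x)/(2L³EI)  [x≤a] = -(-18)·(16/3)²·(32/5)·(2·(32/3)·16-(3·(32/3)+(16/3))·(32/5))/(2·16³·10000) = 64/15625 rad
Load 2 — applied couple M₀=7 kN·m at a=16/3 m (b=L-a=32/3):
  θ_2 = (R_Ax²/2 - M_Ax - M₀(x-a))/EI  [x>a] with R_A=7/12, M_A=0 = ((7/12)·(32/5)²/2 - 0·(32/5) - 7·((32/5)-(16/3)))/10000 = 7/15625 rad
Load 3 — triangular load w₀=4 kN/m (0→w₀ over full span):
  θ_3 = -w₀(2x(L-x)(L-2x)(x+2L)+x²(L-x)²)/(120LEI) = -4·(2·(32/5)·(16-(32/5))·(16-2·(32/5))·((32/5)+2·16)+(32/5)²·(16-(32/5))²)/(120·16·10000) = -1536/390625 rad
Superposition: θ = Σ θ_i = 239/390625 rad ≈ 0.000612 rad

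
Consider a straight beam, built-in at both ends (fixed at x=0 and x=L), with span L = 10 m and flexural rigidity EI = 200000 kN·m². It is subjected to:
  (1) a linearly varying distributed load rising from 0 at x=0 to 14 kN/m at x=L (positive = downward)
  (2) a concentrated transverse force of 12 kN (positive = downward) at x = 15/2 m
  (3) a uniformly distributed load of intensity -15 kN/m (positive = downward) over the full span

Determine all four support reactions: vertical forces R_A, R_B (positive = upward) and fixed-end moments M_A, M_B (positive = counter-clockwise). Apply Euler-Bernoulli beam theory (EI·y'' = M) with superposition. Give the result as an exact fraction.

R_A = -417/8 kN, M_A = -1745/24 kN·m, R_B = -127/8 kN, M_B = 305/8 kN·m

Load 1 — triangular load w₀=14 kN/m (0→w₀ over full span):
  R_A = 3w₀L/20 = 3·14·10/20 = 21 kN
  M_A = w₀L²/30 = 14·10²/30 = 140/3 kN·m
  R_B = 7w₀L/20 = 7·14·10/20 = 49 kN
  M_B = -w₀L²/20 = -14·10²/20 = -70 kN·m
Load 2 — point force P=12 kN at a=15/2 m (b=L-a=5/2):
  R_A = Pb²(3a+b)/L³ = 12·(5/2)²·(3·(15/2)+(5/2))/10³ = 15/8 kN
  M_A = Pab²/L² = 12·(15/2)·(5/2)²/10² = 45/8 kN·m
  R_B = Pa²(a+3b)/L³ = 12·(15/2)²·((15/2)+3·(5/2))/10³ = 81/8 kN
  M_B = -Pa²b/L² = -12·(15/2)²·(5/2)/10² = -135/8 kN·m
Load 3 — uniform load w=-15 kN/m over full span:
  R_A = wL/2 = (-15)·10/2 = -75 kN
  M_A = wL²/12 = (-15)·10²/12 = -125 kN·m
  R_B = wL/2 = (-15)·10/2 = -75 kN
  M_B = -wL²/12 = -(-15)·10²/12 = 125 kN·m
Superposition: R_A = -417/8 kN, M_A = -1745/24 kN·m, R_B = -127/8 kN, M_B = 305/8 kN·m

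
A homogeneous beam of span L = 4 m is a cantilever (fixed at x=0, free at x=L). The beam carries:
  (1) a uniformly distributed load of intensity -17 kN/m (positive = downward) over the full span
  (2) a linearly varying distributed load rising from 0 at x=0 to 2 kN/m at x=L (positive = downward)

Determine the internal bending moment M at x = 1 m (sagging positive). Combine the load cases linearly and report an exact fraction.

Load 1 — uniform load w=-17 kN/m over full span:
  M_1 = -w(L-x)²/2 = -(-17)·(4-1)²/2 = 153/2 kN·m
Load 2 — triangular load w₀=2 kN/m (0→w₀ over full span):
  M_2 = w₀Lx/2 - w₀L²/3 - w₀x³/(6L) = 2·4·1/2 - 2·4²/3 - 2·1³/(6·4) = -27/4 kN·m
Superposition: M = Σ M_i = 279/4 kN·m ≈ 69.750000 kN·m

M(1) = 279/4 kN·m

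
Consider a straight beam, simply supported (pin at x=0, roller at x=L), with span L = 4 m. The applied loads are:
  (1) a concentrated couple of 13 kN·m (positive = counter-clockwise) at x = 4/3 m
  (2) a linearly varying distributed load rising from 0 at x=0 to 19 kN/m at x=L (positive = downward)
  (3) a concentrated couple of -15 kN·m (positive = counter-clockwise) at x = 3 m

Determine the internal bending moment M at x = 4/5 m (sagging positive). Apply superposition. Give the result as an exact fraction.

M(4/5) = 1166/125 kN·m

Load 1 — applied couple M₀=13 kN·m at a=4/3 m (b=L-a=8/3):
  M_1 = M₀x/L  [x≤a] = 13·(4/5)/4 = 13/5 kN·m
Load 2 — triangular load w₀=19 kN/m (0→w₀ over full span):
  M_2 = w₀Lx/6 - w₀x³/(6L) = 19·4·(4/5)/6 - 19·(4/5)³/(6·4) = 1216/125 kN·m
Load 3 — applied couple M₀=-15 kN·m at a=3 m (b=L-a=1):
  M_3 = M₀x/L  [x≤a] = (-15)·(4/5)/4 = -3 kN·m
Superposition: M = Σ M_i = 1166/125 kN·m ≈ 9.328000 kN·m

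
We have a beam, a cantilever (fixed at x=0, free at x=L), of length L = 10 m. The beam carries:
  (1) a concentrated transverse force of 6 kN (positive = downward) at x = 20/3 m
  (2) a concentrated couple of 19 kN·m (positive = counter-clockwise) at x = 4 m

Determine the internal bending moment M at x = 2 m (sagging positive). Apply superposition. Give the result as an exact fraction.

Load 1 — point force P=6 kN at a=20/3 m (b=L-a=10/3):
  M_1 = -P(a-x)  [x≤a] = -6·((20/3)-2) = -28 kN·m
Load 2 — applied couple M₀=19 kN·m at a=4 m (b=L-a=6):
  M_2 = M₀  [x≤a] = 19 = 19 kN·m
Superposition: M = Σ M_i = -9 kN·m ≈ -9.000000 kN·m

M(2) = -9 kN·m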